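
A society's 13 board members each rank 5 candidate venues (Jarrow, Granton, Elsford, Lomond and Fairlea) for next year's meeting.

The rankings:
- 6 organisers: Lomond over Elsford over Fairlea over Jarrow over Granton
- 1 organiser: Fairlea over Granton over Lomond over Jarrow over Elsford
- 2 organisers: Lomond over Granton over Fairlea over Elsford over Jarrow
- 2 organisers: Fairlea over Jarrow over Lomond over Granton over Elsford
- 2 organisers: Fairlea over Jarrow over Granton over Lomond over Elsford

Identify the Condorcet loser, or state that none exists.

none

Pairwise majorities:
Jarrow vs Granton: Jarrow preferred on 6+2+2 = 10 ballots; Jarrow wins 10–3.
Jarrow vs Elsford: Jarrow is ranked higher on 1+2+2 = 5 ballots, Elsford on 8. Elsford wins 8–5.
Jarrow vs Lomond: 2+2 = 4 for Jarrow, 9 for Lomond — Lomond by 9–4.
Jarrow vs Fairlea: 0 for Jarrow, 13 for Fairlea — Fairlea by 13–0.
Granton–Elsford: Granton 7–6.
Granton vs Lomond: Granton is ranked higher on 1+2 = 3 ballots, Lomond on 10. Lomond wins 10–3.
Granton vs Fairlea: Fairlea, 11–2.
Elsford vs Lomond: 0 to 13, Lomond.
Elsford vs Fairlea: Fairlea, 7–6.
Lomond vs Fairlea: 8 to 5, Lomond.
No city is winless: Jarrow beats Granton; Granton beats Elsford; Elsford beats Jarrow; Lomond beats Jarrow; Fairlea beats Jarrow. There is no Condorcet loser.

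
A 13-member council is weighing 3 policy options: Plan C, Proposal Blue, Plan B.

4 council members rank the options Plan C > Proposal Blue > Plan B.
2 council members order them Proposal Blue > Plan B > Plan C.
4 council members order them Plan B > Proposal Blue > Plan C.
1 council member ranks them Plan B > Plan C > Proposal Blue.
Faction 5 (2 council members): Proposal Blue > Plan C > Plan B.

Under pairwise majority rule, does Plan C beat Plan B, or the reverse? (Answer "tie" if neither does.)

Ballots ranking Plan C above Plan B: 4 + 2 = 6.
Ballots ranking Plan B above Plan C: 13 − 6 = 7.
Plan B wins the head-to-head 7–6.

Plan B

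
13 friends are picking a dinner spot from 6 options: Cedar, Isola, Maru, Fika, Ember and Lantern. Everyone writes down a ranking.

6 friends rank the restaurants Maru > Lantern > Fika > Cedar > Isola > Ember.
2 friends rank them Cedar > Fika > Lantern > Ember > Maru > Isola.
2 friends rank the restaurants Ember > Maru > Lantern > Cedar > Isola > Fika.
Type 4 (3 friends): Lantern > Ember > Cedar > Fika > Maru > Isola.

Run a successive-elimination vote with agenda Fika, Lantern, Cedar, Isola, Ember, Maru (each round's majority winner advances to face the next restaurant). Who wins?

Round 1: Fika vs Lantern — 2–11, Lantern advances.
Round 2: Lantern vs Cedar — 11–2, Lantern advances.
Round 3: Lantern vs Isola — 13–0, Lantern advances.
Round 4: Lantern vs Ember — 11–2, Lantern advances.
Round 5: Lantern vs Maru — 5–8, Maru advances.
Maru survives the agenda.

Maru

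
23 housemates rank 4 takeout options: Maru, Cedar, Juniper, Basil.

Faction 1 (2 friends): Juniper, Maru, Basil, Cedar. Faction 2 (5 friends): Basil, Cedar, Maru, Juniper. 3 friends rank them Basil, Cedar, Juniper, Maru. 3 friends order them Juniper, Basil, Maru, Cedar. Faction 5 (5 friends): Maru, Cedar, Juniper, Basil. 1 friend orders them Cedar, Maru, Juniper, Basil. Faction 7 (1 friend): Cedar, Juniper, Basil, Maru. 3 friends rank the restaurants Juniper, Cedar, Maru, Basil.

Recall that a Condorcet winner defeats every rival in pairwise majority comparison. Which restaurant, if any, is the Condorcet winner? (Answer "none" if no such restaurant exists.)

none

Check each pair by majority over 23 ballots:
Maru vs Cedar: 10 to 13, Cedar.
Maru vs Juniper: Maru preferred on 5+5+1 = 11 ballots; Juniper wins 12–11.
Maru vs Basil: Maru preferred on 2+5+1+3 = 11 ballots; Basil wins 12–11.
Cedar vs Juniper: Cedar preferred on 5+3+5+1+1 = 15 ballots; Cedar wins 15–8.
Cedar vs Basil: 10 to 13, Basil.
Juniper vs Basil: Juniper is ranked higher on 2+3+5+1+1+3 = 15 ballots, Basil on 8. Juniper wins 15–8.
Each restaurant drops at least one matchup (Maru loses to Cedar; Cedar loses to Basil; Juniper loses to Cedar; Basil loses to Juniper); the cycle Cedar beats Juniper beats Basil beats Cedar rules out a Condorcet winner.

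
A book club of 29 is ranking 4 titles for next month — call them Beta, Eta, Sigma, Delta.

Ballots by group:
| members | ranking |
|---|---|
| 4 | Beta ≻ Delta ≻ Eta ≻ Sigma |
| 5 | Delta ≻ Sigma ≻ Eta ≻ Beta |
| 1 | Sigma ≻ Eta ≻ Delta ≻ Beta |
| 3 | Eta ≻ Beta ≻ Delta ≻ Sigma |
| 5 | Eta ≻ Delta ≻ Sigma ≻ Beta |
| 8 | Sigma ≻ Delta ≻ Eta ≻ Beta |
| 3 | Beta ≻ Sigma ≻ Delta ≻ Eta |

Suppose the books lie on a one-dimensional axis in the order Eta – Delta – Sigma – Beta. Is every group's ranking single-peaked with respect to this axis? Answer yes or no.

Axis positions: Eta=1, Delta=2, Sigma=3, Beta=4.
Group 1: ranking walks positions 4-2-1-3; Delta is ranked above Sigma even though Sigma lies between Delta and the peak Beta on the axis — preferences dip and rise again. Not single-peaked.
Group 2 (peak Delta at position 2): ranking walks positions 2-3-1-4, expanding outward from the peak — single-peaked.
Group 3: ranking walks positions 3-1-2-4; Eta is ranked above Delta even though Delta lies between Eta and the peak Sigma on the axis — preferences dip and rise again. Not single-peaked.
Group 4: ranking walks positions 1-4-2-3; Beta is ranked above Delta even though Delta lies between Beta and the peak Eta on the axis — preferences dip and rise again. Not single-peaked.
Group 5 (peak Eta at position 1): ranking walks positions 1-2-3-4, expanding outward from the peak — single-peaked.
Group 6 (peak Sigma at position 3): ranking walks positions 3-2-1-4, expanding outward from the peak — single-peaked.
Group 7 (peak Beta at position 4): ranking walks positions 4-3-2-1, expanding outward from the peak — single-peaked.
Group 1 violates single-peakedness, so the profile is not single-peaked on this axis.

no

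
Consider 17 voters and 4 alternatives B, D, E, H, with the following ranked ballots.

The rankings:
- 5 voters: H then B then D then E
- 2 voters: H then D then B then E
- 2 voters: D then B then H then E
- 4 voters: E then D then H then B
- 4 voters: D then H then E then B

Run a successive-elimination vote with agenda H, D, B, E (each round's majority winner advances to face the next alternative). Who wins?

D

Round 1: H vs D — 7–10, D advances.
Round 2: D vs B — 12–5, D advances.
Round 3: D vs E — 13–4, D advances.
D survives the agenda.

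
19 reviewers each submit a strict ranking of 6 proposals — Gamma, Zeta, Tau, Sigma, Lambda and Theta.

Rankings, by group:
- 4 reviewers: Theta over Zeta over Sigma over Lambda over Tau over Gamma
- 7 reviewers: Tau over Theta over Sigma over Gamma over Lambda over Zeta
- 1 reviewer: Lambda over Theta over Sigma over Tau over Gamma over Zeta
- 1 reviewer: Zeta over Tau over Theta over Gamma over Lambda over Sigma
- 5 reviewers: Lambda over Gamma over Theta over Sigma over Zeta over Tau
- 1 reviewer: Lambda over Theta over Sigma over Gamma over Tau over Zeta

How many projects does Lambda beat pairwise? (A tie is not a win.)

3

Lambda against each rival (19 reviewers):
Lambda vs Gamma: Lambda preferred on 4+1+5+1 = 11 ballots; Lambda wins 11–8.
Lambda vs Zeta: Lambda is ranked higher on 7+1+5+1 = 14 ballots, Zeta on 5. Lambda wins 14–5.
Lambda vs Tau: 11 to 8, Lambda.
Lambda vs Sigma: Lambda is ranked higher on 1+1+5+1 = 8 ballots, Sigma on 11. Sigma wins 11–8.
Lambda vs Theta: Theta, 12–7.
Lambda beats Gamma, Zeta, Tau; loses to Sigma, Theta — 3 pairwise wins.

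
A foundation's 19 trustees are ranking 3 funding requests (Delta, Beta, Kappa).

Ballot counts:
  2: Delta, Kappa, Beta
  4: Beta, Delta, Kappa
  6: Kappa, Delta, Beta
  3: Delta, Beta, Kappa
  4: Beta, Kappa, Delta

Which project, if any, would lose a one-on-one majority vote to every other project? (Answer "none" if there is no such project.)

Pairwise majorities:
Delta vs Beta: Delta is ranked higher on 2+6+3 = 11 ballots, Beta on 8. Delta wins 11–8.
Delta vs Kappa: 2+4+3 = 9 for Delta, 10 for Kappa — Kappa by 10–9.
Beta vs Kappa: Beta preferred on 4+3+4 = 11 ballots; Beta wins 11–8.
Every project wins at least one matchup (Delta beats Beta; Beta beats Kappa; Kappa beats Delta), so there is no Condorcet loser.

none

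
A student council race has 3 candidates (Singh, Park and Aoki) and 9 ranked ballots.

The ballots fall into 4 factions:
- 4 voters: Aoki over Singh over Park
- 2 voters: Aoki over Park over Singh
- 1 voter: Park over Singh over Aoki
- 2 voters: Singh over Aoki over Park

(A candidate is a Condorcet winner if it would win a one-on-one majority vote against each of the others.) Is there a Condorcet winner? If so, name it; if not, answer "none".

Head-to-head results (9 voters):
Singh vs Park: 4+2 = 6 for Singh, 3 for Park — Singh by 6–3.
Singh vs Aoki: Singh is ranked higher on 1+2 = 3 ballots, Aoki on 6. Aoki wins 6–3.
Park vs Aoki: Aoki wins 8–1.
Aoki defeats every rival head-to-head and is the Condorcet winner.

Aoki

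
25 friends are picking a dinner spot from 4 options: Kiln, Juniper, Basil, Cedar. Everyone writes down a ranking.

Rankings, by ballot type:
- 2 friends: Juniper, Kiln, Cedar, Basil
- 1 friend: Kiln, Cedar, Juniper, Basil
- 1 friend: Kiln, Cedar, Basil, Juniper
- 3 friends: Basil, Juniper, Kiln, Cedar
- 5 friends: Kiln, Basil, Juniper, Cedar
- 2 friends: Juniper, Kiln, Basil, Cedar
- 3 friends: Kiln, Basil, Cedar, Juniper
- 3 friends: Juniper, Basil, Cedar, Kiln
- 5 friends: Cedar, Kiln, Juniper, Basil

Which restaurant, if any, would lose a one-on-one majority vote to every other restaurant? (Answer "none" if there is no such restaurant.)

Head-to-head results (25 friends):
Kiln–Juniper: Kiln 15–10.
Kiln vs Basil: Kiln, 19–6.
Kiln vs Cedar: 17 to 8, Kiln.
Juniper–Basil: Juniper 13–12.
Juniper vs Cedar: 15 to 10, Juniper.
Basil vs Cedar: Basil wins 16–9.
Cedar loses to every other restaurant — it is the Condorcet loser.

Cedar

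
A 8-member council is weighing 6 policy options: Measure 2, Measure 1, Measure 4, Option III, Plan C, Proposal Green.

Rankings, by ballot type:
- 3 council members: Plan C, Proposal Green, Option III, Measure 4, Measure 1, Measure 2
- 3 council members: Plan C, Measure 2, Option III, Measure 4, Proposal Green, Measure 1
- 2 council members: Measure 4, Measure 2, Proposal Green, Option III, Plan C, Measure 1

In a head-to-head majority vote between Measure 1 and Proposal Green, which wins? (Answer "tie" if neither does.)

Proposal Green

No ballot ranks Measure 1 above Proposal Green: 0.
Ballots ranking Proposal Green above Measure 1: 8 − 0 = 8.
Proposal Green wins the head-to-head 8–0.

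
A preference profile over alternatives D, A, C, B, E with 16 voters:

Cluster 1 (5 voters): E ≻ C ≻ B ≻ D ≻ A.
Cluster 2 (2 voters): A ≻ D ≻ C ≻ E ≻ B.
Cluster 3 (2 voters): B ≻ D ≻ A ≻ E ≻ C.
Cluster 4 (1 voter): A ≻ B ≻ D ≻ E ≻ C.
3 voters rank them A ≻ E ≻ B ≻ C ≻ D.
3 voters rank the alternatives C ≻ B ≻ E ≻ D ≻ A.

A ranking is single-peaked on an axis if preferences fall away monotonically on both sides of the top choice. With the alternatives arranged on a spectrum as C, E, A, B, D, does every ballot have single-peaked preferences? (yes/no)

no

Axis positions: C=1, E=2, A=3, B=4, D=5.
Cluster 1: ranking walks positions 2-1-4-5-3; B is ranked above A even though A lies between B and the peak E on the axis — preferences dip and rise again. Not single-peaked.
Cluster 2: ranking walks positions 3-5-1-2-4; D is ranked above B even though B lies between D and the peak A on the axis — preferences dip and rise again. Not single-peaked.
Cluster 3 (peak B at position 4): ranking walks positions 4-5-3-2-1, expanding outward from the peak — single-peaked.
Cluster 4 (peak A at position 3): ranking walks positions 3-4-5-2-1, expanding outward from the peak — single-peaked.
Cluster 5 (peak A at position 3): ranking walks positions 3-2-4-1-5, expanding outward from the peak — single-peaked.
Cluster 6: ranking walks positions 1-4-2-5-3; B is ranked above E even though E lies between B and the peak C on the axis — preferences dip and rise again. Not single-peaked.
Cluster 1 violates single-peakedness, so the profile is not single-peaked on this axis.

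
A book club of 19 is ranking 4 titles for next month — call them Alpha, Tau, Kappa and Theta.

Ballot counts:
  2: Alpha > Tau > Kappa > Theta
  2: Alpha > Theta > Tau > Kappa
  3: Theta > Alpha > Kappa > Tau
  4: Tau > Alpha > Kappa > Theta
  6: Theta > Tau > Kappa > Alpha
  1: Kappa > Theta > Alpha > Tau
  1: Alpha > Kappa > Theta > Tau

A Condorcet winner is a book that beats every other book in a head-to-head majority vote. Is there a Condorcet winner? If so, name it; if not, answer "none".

Head-to-head results (19 members):
Alpha–Tau: Tau 10–9.
Alpha–Kappa: Alpha 12–7.
Alpha vs Theta: Theta wins 10–9.
Tau vs Kappa: Tau wins 14–5.
Tau–Theta: Theta 13–6.
Kappa vs Theta: Theta, 11–8.
Theta wins every pairwise contest, so Theta is the Condorcet winner.

Theta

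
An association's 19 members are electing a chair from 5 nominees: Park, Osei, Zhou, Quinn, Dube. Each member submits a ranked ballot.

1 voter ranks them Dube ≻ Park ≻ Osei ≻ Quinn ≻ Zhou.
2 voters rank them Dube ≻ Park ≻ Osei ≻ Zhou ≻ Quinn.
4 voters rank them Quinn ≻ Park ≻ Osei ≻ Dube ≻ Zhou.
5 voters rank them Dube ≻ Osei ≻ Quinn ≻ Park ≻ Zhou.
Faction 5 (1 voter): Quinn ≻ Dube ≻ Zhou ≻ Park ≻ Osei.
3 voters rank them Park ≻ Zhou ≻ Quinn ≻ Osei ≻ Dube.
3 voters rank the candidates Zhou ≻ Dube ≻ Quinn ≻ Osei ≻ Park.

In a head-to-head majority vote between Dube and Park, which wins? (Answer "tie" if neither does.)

Ballots ranking Dube above Park: 1 + 2 + 5 + 1 + 3 = 12.
Ballots ranking Park above Dube: 19 − 12 = 7.
Dube wins the head-to-head 12–7.

Dube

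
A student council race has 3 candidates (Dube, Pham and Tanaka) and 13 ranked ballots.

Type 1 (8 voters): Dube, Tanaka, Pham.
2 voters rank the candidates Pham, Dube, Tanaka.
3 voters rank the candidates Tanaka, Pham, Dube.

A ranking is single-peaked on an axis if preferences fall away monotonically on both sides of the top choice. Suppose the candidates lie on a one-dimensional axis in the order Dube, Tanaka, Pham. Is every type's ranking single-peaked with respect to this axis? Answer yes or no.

no

Axis positions: Dube=1, Tanaka=2, Pham=3.
Type 1 (peak Dube at position 1): ranking walks positions 1-2-3, expanding outward from the peak — single-peaked.
Type 2: ranking walks positions 3-1-2; Dube is ranked above Tanaka even though Tanaka lies between Dube and the peak Pham on the axis — preferences dip and rise again. Not single-peaked.
Type 3 (peak Tanaka at position 2): ranking walks positions 2-3-1, expanding outward from the peak — single-peaked.
Type 2 violates single-peakedness, so the profile is not single-peaked on this axis.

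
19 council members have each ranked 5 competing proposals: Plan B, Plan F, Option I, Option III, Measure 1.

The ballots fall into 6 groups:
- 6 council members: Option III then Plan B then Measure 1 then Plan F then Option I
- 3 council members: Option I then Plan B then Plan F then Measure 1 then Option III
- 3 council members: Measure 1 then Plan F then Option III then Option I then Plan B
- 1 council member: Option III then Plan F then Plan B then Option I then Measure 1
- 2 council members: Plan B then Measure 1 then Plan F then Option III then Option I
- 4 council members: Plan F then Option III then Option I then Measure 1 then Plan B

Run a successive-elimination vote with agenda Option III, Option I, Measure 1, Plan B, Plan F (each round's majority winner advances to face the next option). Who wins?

Round 1: Option III vs Option I — 16–3, Option III advances.
Round 2: Option III vs Measure 1 — 11–8, Option III advances.
Round 3: Option III vs Plan B — 14–5, Option III advances.
Round 4: Option III vs Plan F — 7–12, Plan F advances.
Plan F survives the agenda.

Plan F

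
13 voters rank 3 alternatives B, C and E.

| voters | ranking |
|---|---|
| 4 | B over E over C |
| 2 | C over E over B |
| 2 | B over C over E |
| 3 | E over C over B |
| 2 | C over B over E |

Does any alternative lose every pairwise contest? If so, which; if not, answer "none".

Pairwise majorities:
B vs C: B is ranked higher on 4+2 = 6 ballots, C on 7. C wins 7–6.
B vs E: B, 8–5.
C vs E: E wins 7–6.
Each alternative has at least one pairwise win (B beats E; C beats B; E beats C) — no Condorcet loser.

none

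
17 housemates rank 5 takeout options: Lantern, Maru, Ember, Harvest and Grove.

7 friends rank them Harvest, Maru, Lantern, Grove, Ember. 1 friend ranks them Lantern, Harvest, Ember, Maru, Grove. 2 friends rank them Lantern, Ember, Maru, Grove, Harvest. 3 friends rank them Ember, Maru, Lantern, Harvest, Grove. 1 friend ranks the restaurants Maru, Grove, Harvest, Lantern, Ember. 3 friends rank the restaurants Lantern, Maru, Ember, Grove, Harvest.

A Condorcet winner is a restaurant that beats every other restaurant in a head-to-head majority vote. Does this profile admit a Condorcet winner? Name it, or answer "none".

Pairwise majorities:
Lantern vs Maru: 1+2+3 = 6 for Lantern, 11 for Maru — Maru by 11–6.
Lantern vs Ember: Lantern is ranked higher on 7+1+2+1+3 = 14 ballots, Ember on 3. Lantern wins 14–3.
Lantern vs Harvest: 1+2+3+3 = 9 for Lantern, 8 for Harvest — Lantern by 9–8.
Lantern vs Grove: 7+1+2+3+3 = 16 for Lantern, 1 for Grove — Lantern by 16–1.
Maru vs Ember: Maru preferred on 7+1+3 = 11 ballots; Maru wins 11–6.
Maru–Harvest: Maru 9–8.
Maru vs Grove: Maru, 17–0.
Ember–Harvest: Harvest 9–8.
Ember–Grove: Ember 9–8.
Harvest vs Grove: 7+1+3 = 11 for Harvest, 6 for Grove — Harvest by 11–6.
Maru beats each of Lantern, Ember, Harvest, Grove — Maru is the Condorcet winner.

Maru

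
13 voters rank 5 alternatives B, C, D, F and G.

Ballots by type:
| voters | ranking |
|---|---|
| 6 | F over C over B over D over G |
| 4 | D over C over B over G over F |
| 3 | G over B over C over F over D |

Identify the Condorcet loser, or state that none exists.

Pairwise majorities:
B vs C: 3 for B, 10 for C — C by 10–3.
B vs D: B wins 9–4.
B vs F: B wins 7–6.
B vs G: B wins 10–3.
C vs D: C preferred on 6+3 = 9 ballots; C wins 9–4.
C–F: C 7–6.
C vs G: C preferred on 6+4 = 10 ballots; C wins 10–3.
D vs F: F, 9–4.
D vs G: 10 to 3, D.
F–G: G 7–6.
No alternative is winless: B beats D; C beats B; D beats G; F beats D; G beats F. There is no Condorcet loser.

none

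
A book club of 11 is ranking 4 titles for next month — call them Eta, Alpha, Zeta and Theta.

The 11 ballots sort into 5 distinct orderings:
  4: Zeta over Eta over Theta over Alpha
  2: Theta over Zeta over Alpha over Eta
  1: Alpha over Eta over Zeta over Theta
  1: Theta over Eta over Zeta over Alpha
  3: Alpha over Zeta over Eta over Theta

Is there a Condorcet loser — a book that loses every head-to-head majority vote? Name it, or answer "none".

none

Pairwise majorities:
Eta vs Alpha: Eta is ranked higher on 4+1 = 5 ballots, Alpha on 6. Alpha wins 6–5.
Eta vs Zeta: Eta preferred on 1+1 = 2 ballots; Zeta wins 9–2.
Eta vs Theta: 4+1+3 = 8 for Eta, 3 for Theta — Eta by 8–3.
Alpha–Zeta: Zeta 7–4.
Alpha vs Theta: Theta, 7–4.
Zeta vs Theta: 4+1+3 = 8 for Zeta, 3 for Theta — Zeta by 8–3.
No book is winless: Eta beats Theta; Alpha beats Eta; Zeta beats Eta; Theta beats Alpha. There is no Condorcet loser.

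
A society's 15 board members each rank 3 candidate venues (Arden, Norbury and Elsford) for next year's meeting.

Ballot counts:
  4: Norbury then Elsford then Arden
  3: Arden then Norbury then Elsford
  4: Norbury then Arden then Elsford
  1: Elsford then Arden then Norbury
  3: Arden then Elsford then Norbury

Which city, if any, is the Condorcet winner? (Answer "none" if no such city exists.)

Head-to-head results (15 organisers):
Arden vs Norbury: Norbury wins 8–7.
Arden vs Elsford: Arden wins 10–5.
Norbury vs Elsford: Norbury, 11–4.
Norbury wins every pairwise contest, so Norbury is the Condorcet winner.

Norbury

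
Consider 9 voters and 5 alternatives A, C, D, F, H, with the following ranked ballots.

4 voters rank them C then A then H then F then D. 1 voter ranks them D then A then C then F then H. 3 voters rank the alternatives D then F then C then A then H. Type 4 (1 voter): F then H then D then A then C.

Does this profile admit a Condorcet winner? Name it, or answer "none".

none

Check each pair by majority over 9 ballots:
A vs C: C wins 7–2.
A vs D: D, 5–4.
A–F: A 5–4.
A–H: A 8–1.
C vs D: C is ranked higher on 4 ballots, D on 5. D wins 5–4.
C vs F: 4+1 = 5 for C, 4 for F — C by 5–4.
C vs H: C wins 8–1.
D vs F: D is ranked higher on 1+3 = 4 ballots, F on 5. F wins 5–4.
D vs H: H, 5–4.
F vs H: 1+3+1 = 5 for F, 4 for H — F by 5–4.
Every alternative loses at least once (A loses to C; C loses to D; D loses to F; F loses to A; H loses to A). The majority relation contains the cycle A beats F beats D beats A, so there is no Condorcet winner.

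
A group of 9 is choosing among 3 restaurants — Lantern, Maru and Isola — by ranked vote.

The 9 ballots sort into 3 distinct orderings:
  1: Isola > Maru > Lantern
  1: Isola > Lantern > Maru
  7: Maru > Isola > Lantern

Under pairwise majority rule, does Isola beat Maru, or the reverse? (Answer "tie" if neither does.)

Ballots ranking Isola above Maru: 1 + 1 = 2.
Ballots ranking Maru above Isola: 9 − 2 = 7.
Maru wins the head-to-head 7–2.

Maru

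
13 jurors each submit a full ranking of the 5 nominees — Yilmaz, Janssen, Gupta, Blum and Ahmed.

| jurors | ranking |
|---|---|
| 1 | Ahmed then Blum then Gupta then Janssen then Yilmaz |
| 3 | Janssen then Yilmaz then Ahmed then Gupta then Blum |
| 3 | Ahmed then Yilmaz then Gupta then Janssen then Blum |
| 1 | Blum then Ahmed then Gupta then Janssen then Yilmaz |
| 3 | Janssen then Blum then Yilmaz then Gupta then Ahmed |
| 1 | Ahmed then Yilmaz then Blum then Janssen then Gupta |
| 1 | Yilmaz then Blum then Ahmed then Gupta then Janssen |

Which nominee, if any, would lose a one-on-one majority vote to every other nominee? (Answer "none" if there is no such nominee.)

Pairwise majorities:
Yilmaz–Janssen: Janssen 8–5.
Yilmaz vs Gupta: 3+3+3+1+1 = 11 for Yilmaz, 2 for Gupta — Yilmaz by 11–2.
Yilmaz–Blum: Yilmaz 8–5.
Yilmaz vs Ahmed: Yilmaz is ranked higher on 3+3+1 = 7 ballots, Ahmed on 6. Yilmaz wins 7–6.
Janssen vs Gupta: 7 to 6, Janssen.
Janssen–Blum: Janssen 9–4.
Janssen vs Ahmed: 3+3 = 6 for Janssen, 7 for Ahmed — Ahmed by 7–6.
Gupta vs Blum: Blum, 7–6.
Gupta–Ahmed: Ahmed 10–3.
Blum vs Ahmed: Ahmed wins 8–5.
Only Gupta has no wins; Gupta is the Condorcet loser.

Gupta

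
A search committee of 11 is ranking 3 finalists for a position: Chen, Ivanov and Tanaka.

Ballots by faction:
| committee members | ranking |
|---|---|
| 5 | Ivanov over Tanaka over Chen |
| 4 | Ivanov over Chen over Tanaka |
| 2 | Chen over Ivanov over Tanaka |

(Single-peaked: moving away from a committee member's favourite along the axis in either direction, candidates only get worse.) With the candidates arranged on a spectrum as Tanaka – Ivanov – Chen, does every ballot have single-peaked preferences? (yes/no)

Axis positions: Tanaka=1, Ivanov=2, Chen=3.
Faction 1 (peak Ivanov at position 2): ranking walks positions 2-1-3, expanding outward from the peak — single-peaked.
Faction 2 (peak Ivanov at position 2): ranking walks positions 2-3-1, expanding outward from the peak — single-peaked.
Faction 3 (peak Chen at position 3): ranking walks positions 3-2-1, expanding outward from the peak — single-peaked.
Every ranking is single-peaked on this axis.

yes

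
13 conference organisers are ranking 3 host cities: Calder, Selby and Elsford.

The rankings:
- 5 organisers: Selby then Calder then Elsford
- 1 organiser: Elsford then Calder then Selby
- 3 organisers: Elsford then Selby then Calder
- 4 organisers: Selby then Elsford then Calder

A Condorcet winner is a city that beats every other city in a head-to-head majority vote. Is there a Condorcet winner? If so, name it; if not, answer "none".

Selby

Check each pair by majority over 13 ballots:
Calder vs Selby: Calder preferred on 1 ballot; Selby wins 12–1.
Calder vs Elsford: Calder is ranked higher on 5 ballots, Elsford on 8. Elsford wins 8–5.
Selby vs Elsford: Selby preferred on 5+4 = 9 ballots; Selby wins 9–4.
Selby beats each of Calder, Elsford — Selby is the Condorcet winner.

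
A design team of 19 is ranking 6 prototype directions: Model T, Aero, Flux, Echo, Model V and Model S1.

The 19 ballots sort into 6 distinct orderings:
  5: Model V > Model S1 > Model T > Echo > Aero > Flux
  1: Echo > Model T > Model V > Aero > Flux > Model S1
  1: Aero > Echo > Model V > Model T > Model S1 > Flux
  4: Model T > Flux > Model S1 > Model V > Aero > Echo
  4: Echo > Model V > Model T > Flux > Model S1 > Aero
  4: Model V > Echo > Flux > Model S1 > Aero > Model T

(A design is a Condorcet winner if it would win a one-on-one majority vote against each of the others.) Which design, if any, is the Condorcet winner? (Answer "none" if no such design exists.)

Model V

Head-to-head results (19 engineers):
Model T vs Aero: 14 to 5, Model T.
Model T vs Flux: Model T is ranked higher on 5+1+1+4+4 = 15 ballots, Flux on 4. Model T wins 15–4.
Model T vs Echo: 9 to 10, Echo.
Model T vs Model V: Model T preferred on 1+4 = 5 ballots; Model V wins 14–5.
Model T vs Model S1: 10 to 9, Model T.
Aero vs Flux: 7 to 12, Flux.
Aero vs Echo: Aero is ranked higher on 1+4 = 5 ballots, Echo on 14. Echo wins 14–5.
Aero vs Model V: 1 for Aero, 18 for Model V — Model V by 18–1.
Aero vs Model S1: Aero is ranked higher on 1+1 = 2 ballots, Model S1 on 17. Model S1 wins 17–2.
Flux vs Echo: Flux preferred on 4 ballots; Echo wins 15–4.
Flux vs Model V: 4 to 15, Model V.
Flux vs Model S1: Flux preferred on 1+4+4+4 = 13 ballots; Flux wins 13–6.
Echo vs Model V: 6 to 13, Model V.
Echo vs Model S1: Echo preferred on 1+1+4+4 = 10 ballots; Echo wins 10–9.
Model V vs Model S1: Model V is ranked higher on 5+1+1+4+4 = 15 ballots, Model S1 on 4. Model V wins 15–4.
Model V defeats every rival head-to-head and is the Condorcet winner.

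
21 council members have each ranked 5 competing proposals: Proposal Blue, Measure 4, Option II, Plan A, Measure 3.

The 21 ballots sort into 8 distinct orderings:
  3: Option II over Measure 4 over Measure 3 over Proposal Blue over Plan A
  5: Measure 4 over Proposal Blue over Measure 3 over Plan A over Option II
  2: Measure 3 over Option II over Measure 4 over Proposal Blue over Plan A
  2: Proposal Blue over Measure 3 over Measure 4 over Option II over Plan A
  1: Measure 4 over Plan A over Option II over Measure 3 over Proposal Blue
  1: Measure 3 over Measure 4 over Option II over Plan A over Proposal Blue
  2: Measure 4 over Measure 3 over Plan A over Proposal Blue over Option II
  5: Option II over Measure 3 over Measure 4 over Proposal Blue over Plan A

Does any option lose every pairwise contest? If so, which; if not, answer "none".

Plan A

Pairwise majorities:
Proposal Blue vs Measure 4: Measure 4 wins 19–2.
Proposal Blue vs Option II: Proposal Blue is ranked higher on 5+2+2 = 9 ballots, Option II on 12. Option II wins 12–9.
Proposal Blue vs Plan A: Proposal Blue, 17–4.
Proposal Blue vs Measure 3: Proposal Blue is ranked higher on 5+2 = 7 ballots, Measure 3 on 14. Measure 3 wins 14–7.
Measure 4–Option II: Measure 4 11–10.
Measure 4 vs Plan A: Measure 4 wins 21–0.
Measure 4 vs Measure 3: Measure 4, 11–10.
Option II vs Plan A: 3+2+2+1+5 = 13 for Option II, 8 for Plan A — Option II by 13–8.
Option II–Measure 3: Measure 3 12–9.
Plan A–Measure 3: Measure 3 20–1.
Plan A loses to every other option — it is the Condorcet loser.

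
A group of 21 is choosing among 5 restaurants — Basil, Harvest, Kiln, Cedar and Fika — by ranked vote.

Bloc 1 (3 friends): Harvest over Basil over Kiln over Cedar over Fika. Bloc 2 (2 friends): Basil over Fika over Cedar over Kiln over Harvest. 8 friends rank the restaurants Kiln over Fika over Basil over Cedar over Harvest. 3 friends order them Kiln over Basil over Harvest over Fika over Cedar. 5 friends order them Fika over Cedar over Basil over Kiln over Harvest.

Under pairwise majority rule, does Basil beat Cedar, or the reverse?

Basil

Ballots ranking Basil above Cedar: 3 + 2 + 8 + 3 = 16.
Ballots ranking Cedar above Basil: 21 − 16 = 5.
Basil wins the head-to-head 16–5.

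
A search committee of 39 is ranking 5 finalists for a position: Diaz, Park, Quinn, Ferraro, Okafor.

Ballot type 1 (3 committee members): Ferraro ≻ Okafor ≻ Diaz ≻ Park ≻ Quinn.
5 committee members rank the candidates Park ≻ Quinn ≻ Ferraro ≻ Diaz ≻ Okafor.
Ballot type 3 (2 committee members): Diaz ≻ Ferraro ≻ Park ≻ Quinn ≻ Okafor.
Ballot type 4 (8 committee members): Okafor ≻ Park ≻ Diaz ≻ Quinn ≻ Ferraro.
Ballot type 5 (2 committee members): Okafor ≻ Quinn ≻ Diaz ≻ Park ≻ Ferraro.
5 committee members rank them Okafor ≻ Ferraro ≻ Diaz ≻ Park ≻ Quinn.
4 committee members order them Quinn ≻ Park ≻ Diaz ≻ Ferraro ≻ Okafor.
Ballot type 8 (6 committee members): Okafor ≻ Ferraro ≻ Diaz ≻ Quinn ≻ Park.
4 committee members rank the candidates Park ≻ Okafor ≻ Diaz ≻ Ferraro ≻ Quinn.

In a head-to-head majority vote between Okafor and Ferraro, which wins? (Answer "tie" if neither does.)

Ballots ranking Okafor above Ferraro: 8 + 2 + 5 + 6 + 4 = 25.
Ballots ranking Ferraro above Okafor: 39 − 25 = 14.
Okafor wins the head-to-head 25–14.

Okafor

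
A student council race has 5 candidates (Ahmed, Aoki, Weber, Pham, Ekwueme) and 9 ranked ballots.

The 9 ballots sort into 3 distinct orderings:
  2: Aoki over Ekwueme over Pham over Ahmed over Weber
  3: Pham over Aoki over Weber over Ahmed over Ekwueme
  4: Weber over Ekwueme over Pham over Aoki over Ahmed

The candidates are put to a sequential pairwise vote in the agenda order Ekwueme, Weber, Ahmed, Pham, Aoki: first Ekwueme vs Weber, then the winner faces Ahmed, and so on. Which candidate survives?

Pham

Round 1: Ekwueme vs Weber — 2–7, Weber advances.
Round 2: Weber vs Ahmed — 7–2, Weber advances.
Round 3: Weber vs Pham — 4–5, Pham advances.
Round 4: Pham vs Aoki — 7–2, Pham advances.
Pham survives the agenda.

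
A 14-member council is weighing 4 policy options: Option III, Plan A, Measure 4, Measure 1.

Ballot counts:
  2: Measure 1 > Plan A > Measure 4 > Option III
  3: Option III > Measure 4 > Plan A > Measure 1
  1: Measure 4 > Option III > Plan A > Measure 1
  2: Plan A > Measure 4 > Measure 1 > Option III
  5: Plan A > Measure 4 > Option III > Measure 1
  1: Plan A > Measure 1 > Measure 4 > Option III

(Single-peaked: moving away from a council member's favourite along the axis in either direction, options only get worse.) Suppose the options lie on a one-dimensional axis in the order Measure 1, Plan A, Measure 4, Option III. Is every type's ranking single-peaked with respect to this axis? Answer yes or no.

yes

Axis positions: Measure 1=1, Plan A=2, Measure 4=3, Option III=4.
Type 1 (peak Measure 1 at position 1): ranking walks positions 1-2-3-4, expanding outward from the peak — single-peaked.
Type 2 (peak Option III at position 4): ranking walks positions 4-3-2-1, expanding outward from the peak — single-peaked.
Type 3 (peak Measure 4 at position 3): ranking walks positions 3-4-2-1, expanding outward from the peak — single-peaked.
Type 4 (peak Plan A at position 2): ranking walks positions 2-3-1-4, expanding outward from the peak — single-peaked.
Type 5 (peak Plan A at position 2): ranking walks positions 2-3-4-1, expanding outward from the peak — single-peaked.
Type 6 (peak Plan A at position 2): ranking walks positions 2-1-3-4, expanding outward from the peak — single-peaked.
Every ranking is single-peaked on this axis.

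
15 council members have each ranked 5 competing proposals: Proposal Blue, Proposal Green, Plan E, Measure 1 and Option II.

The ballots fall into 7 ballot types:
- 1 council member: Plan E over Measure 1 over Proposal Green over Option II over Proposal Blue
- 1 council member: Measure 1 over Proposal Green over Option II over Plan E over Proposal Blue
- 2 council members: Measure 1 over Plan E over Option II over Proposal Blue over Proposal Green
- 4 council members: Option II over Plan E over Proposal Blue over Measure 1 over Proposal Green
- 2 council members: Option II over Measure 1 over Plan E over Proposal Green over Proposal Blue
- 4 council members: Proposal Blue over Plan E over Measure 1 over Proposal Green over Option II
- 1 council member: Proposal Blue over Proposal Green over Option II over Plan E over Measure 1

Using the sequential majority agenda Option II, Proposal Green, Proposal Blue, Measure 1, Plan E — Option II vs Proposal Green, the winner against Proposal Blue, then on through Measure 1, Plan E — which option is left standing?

Plan E

Round 1: Option II vs Proposal Green — 8–7, Option II advances.
Round 2: Option II vs Proposal Blue — 10–5, Option II advances.
Round 3: Option II vs Measure 1 — 7–8, Measure 1 advances.
Round 4: Measure 1 vs Plan E — 5–10, Plan E advances.
The agenda winner is Plan E.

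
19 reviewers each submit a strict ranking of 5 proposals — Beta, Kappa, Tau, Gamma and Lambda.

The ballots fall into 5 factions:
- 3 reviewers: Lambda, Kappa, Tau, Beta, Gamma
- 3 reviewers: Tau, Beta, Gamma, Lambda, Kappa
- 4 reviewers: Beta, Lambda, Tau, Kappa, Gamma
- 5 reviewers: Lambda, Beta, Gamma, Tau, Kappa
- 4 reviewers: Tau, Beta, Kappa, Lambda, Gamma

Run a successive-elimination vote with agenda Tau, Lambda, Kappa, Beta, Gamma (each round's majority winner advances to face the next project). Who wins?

Beta

Round 1: Tau vs Lambda — 7–12, Lambda advances.
Round 2: Lambda vs Kappa — 15–4, Lambda advances.
Round 3: Lambda vs Beta — 8–11, Beta advances.
Round 4: Beta vs Gamma — 19–0, Beta advances.
Beta survives the agenda.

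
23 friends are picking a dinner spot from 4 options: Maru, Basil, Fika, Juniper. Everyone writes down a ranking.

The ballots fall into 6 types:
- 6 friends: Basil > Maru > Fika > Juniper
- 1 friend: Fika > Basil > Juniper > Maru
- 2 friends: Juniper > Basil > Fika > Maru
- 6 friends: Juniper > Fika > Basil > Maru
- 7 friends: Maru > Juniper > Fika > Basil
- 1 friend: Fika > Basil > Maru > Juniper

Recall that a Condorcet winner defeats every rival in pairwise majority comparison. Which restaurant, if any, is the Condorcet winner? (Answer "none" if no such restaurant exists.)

none

Check each pair by majority over 23 ballots:
Maru vs Basil: Basil, 16–7.
Maru vs Fika: Maru, 13–10.
Maru vs Juniper: 6+7+1 = 14 for Maru, 9 for Juniper — Maru by 14–9.
Basil–Fika: Fika 15–8.
Basil vs Juniper: 6+1+1 = 8 for Basil, 15 for Juniper — Juniper by 15–8.
Fika vs Juniper: Juniper wins 15–8.
Each restaurant drops at least one matchup (Maru loses to Basil; Basil loses to Fika; Fika loses to Maru; Juniper loses to Maru); the cycle Maru → Fika → Basil → Maru rules out a Condorcet winner.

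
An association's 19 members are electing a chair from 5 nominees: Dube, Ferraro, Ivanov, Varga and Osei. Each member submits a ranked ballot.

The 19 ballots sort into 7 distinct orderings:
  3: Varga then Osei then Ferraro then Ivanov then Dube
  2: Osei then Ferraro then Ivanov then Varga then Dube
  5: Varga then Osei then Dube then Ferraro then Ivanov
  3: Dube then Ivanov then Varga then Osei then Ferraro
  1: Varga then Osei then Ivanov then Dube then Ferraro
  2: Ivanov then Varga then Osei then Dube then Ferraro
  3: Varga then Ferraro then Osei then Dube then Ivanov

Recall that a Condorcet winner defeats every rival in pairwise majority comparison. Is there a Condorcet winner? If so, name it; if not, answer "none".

Head-to-head results (19 voters):
Dube vs Ferraro: Dube, 11–8.
Dube vs Ivanov: Dube, 11–8.
Dube–Varga: Varga 16–3.
Dube vs Osei: Osei wins 16–3.
Ferraro–Ivanov: Ferraro 13–6.
Ferraro vs Varga: Varga, 17–2.
Ferraro–Osei: Osei 16–3.
Ivanov vs Varga: Varga wins 12–7.
Ivanov vs Osei: Osei, 14–5.
Varga–Osei: Varga 17–2.
Varga wins every pairwise contest, so Varga is the Condorcet winner.

Varga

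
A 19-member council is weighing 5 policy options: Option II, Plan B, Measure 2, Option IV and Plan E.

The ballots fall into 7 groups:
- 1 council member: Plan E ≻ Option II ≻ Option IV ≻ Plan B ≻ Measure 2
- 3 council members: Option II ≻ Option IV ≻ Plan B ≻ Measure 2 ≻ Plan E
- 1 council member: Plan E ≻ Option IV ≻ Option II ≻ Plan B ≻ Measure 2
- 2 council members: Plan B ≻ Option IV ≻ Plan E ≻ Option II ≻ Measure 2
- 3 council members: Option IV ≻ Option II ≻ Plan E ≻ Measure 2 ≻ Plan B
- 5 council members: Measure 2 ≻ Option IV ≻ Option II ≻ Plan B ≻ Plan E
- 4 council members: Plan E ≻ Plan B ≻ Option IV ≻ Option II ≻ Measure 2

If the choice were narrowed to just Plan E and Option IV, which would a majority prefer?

Option IV

Ballots ranking Plan E above Option IV: 1 + 1 + 4 = 6.
Ballots ranking Option IV above Plan E: 19 − 6 = 13.
Option IV wins the head-to-head 13–6.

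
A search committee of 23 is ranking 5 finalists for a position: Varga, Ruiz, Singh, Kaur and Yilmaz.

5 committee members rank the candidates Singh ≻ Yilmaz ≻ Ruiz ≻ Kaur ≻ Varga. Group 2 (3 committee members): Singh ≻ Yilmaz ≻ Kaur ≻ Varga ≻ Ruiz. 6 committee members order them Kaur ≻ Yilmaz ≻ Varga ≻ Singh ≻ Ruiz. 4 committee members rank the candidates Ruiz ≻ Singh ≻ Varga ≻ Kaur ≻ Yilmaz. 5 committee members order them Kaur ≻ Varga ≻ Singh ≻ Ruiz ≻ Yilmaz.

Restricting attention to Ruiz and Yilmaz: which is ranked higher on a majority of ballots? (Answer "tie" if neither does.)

Yilmaz

Ballots ranking Ruiz above Yilmaz: 4 + 5 = 9.
Ballots ranking Yilmaz above Ruiz: 23 − 9 = 14.
Yilmaz wins the head-to-head 14–9.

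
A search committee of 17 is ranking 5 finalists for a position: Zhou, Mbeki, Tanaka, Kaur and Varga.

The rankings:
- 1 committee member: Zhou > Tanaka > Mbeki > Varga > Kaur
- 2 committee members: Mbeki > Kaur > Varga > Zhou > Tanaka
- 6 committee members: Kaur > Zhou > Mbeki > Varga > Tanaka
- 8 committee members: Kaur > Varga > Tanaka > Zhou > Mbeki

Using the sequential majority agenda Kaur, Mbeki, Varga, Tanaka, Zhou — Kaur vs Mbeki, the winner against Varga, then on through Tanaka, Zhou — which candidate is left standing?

Round 1: Kaur vs Mbeki — 14–3, Kaur advances.
Round 2: Kaur vs Varga — 16–1, Kaur advances.
Round 3: Kaur vs Tanaka — 16–1, Kaur advances.
Round 4: Kaur vs Zhou — 16–1, Kaur advances.
Kaur survives the agenda.

Kaur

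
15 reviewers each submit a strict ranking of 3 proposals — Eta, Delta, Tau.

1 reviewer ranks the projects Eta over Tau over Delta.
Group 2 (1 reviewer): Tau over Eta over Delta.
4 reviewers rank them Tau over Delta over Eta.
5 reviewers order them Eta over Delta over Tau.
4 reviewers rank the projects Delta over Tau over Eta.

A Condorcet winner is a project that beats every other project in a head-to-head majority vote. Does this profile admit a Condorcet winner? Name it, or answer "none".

Delta

Check each pair by majority over 15 ballots:
Eta vs Delta: 1+1+5 = 7 for Eta, 8 for Delta — Delta by 8–7.
Eta vs Tau: 1+5 = 6 for Eta, 9 for Tau — Tau by 9–6.
Delta vs Tau: Delta preferred on 5+4 = 9 ballots; Delta wins 9–6.
Delta defeats every rival head-to-head and is the Condorcet winner.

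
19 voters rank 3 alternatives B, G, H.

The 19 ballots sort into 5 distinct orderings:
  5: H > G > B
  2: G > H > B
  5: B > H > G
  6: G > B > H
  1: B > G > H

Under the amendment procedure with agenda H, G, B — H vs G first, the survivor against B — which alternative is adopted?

B

Round 1: H vs G — 10–9, H advances.
Round 2: H vs B — 7–12, B advances.
B survives the agenda.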